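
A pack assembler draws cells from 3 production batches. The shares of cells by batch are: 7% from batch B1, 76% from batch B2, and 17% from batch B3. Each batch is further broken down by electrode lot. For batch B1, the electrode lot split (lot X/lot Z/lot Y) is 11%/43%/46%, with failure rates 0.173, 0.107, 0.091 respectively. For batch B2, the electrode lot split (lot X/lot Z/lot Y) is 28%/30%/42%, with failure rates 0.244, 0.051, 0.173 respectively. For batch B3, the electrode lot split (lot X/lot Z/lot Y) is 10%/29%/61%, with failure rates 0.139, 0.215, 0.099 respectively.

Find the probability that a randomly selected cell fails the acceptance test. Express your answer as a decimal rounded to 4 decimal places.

P(F) ≈ 0.1495

P(F|B1) = 0.11·0.173 + 0.43·0.107 + 0.46·0.091 = 0.01903 + 0.04601 + 0.04186 = 0.1069
P(F|B2) = 0.28·0.244 + 0.3·0.051 + 0.42·0.173 = 0.06832 + 0.0153 + 0.07266 = 0.15628
P(F|B3) = 0.1·0.139 + 0.29·0.215 + 0.61·0.099 = 0.0139 + 0.06235 + 0.06039 = 0.13664
By total probability over the outer partition,
P(F) = 0.07·0.1069 + 0.76·0.15628 + 0.17·0.13664
      = 0.007483 + 0.1187728 + 0.0232288 = 0.1494846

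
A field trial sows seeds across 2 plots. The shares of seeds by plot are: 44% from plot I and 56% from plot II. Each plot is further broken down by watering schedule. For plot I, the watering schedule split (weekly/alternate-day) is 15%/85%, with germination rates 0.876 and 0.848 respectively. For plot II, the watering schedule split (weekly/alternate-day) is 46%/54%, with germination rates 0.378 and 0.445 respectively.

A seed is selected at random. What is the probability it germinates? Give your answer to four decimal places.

P(G|I) = 0.15·0.876 + 0.85·0.848 = 0.1314 + 0.7208 = 0.8522
P(G|II) = 0.46·0.378 + 0.54·0.445 = 0.17388 + 0.2403 = 0.41418
Then overall,
P(G) = 0.44·0.8522 + 0.56·0.41418
      = 0.374968 + 0.2319408 = 0.6069088

P(G) ≈ 0.6069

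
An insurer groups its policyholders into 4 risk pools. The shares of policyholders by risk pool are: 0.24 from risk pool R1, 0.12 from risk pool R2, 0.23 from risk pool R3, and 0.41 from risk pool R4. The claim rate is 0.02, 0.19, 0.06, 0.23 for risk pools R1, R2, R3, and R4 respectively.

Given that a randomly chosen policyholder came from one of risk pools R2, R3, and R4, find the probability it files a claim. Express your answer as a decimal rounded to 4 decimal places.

Let S = {R2, R3, R4}.
P(S) = 0.12 + 0.23 + 0.41 = 0.76.
P(C ∩ S) = 0.19·0.12 + 0.06·0.23 + 0.23·0.41 = 0.0228 + 0.0138 + 0.0943 = 0.1309.
P(C | S) = 0.1309 / 0.76 = 0.172237…

P(C|S) ≈ 0.1722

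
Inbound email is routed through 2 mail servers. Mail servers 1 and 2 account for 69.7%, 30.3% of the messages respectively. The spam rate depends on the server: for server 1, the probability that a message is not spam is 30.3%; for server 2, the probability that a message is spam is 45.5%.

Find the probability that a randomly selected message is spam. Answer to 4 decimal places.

P(S|1) = 1 − 0.303 = 0.697.
Using total probability over the partition,
P(S) = P(S|1)·P(1) + P(S|2)·P(2)
      = 0.697·0.697 + 0.455·0.303
      = 0.485809 + 0.137865 = 0.623674

0.6237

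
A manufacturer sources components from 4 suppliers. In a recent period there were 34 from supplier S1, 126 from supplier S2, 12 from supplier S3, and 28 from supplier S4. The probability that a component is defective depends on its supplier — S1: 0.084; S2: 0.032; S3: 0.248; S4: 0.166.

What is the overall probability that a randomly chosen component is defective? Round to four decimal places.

0.0726

Total: 34 + 126 + 12 + 28 = 200.
P(S1) = 34/200 = 0.17. P(S2) = 126/200 = 0.63. P(S3) = 12/200 = 0.06. P(S4) = 28/200 = 0.14.
P(D) = P(D|S1)·P(S1) + P(D|S2)·P(S2) + P(D|S3)·P(S3) + P(D|S4)·P(S4)
      = 0.084·0.17 + 0.032·0.63 + 0.248·0.06 + 0.166·0.14
      = 0.01428 + 0.02016 + 0.01488 + 0.02324 = 0.07256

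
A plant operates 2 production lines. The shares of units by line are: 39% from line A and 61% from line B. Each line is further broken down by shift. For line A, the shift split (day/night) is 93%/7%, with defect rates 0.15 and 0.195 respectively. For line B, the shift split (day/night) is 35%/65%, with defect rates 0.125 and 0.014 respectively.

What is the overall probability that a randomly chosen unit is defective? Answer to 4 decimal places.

P(D|A) = 0.93·0.15 + 0.07·0.195 = 0.1395 + 0.01365 = 0.15315
P(D|B) = 0.35·0.125 + 0.65·0.014 = 0.04375 + 0.0091 = 0.05285
Then overall,
P(D) = 0.39·0.15315 + 0.61·0.05285
      = 0.0597285 + 0.0322385 = 0.091967

P(D) ≈ 0.0920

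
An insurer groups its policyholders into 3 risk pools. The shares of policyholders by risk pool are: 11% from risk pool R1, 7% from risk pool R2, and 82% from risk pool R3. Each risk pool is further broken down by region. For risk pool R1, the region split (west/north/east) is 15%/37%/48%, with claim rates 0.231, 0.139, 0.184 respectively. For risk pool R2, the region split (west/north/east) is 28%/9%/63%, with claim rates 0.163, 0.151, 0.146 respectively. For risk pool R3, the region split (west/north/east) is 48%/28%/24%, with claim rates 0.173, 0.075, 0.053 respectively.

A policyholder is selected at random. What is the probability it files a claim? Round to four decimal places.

P(C) ≈ 0.1255

P(C|R1) = 0.15·0.231 + 0.37·0.139 + 0.48·0.184 = 0.03465 + 0.05143 + 0.08832 = 0.1744
P(C|R2) = 0.28·0.163 + 0.09·0.151 + 0.63·0.146 = 0.04564 + 0.01359 + 0.09198 = 0.15121
P(C|R3) = 0.48·0.173 + 0.28·0.075 + 0.24·0.053 = 0.08304 + 0.021 + 0.01272 = 0.11676
By total probability over the outer partition,
P(C) = 0.11·0.1744 + 0.07·0.15121 + 0.82·0.11676
      = 0.019184 + 0.0105847 + 0.0957432 = 0.1255119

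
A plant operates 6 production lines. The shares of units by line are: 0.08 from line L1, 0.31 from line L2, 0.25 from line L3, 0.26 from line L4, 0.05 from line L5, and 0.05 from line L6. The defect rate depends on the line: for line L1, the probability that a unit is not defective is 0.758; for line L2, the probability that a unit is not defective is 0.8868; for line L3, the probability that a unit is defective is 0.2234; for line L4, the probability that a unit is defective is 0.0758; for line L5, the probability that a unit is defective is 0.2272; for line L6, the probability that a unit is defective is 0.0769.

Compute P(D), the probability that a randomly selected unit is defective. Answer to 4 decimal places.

P(D) ≈ 0.1452

P(D|L1) = 1 − 0.758 = 0.242.
P(D|L2) = 1 − 0.8868 = 0.1132.
P(D) = P(D|L1)·P(L1) + P(D|L2)·P(L2) + P(D|L3)·P(L3) + P(D|L4)·P(L4) + P(D|L5)·P(L5) + P(D|L6)·P(L6)
      = 0.242·0.08 + 0.1132·0.31 + 0.2234·0.25 + 0.0758·0.26 + 0.2272·0.05 + 0.0769·0.05
      = 0.01936 + 0.035092 + 0.05585 + 0.019708 + 0.01136 + 0.003845 = 0.145215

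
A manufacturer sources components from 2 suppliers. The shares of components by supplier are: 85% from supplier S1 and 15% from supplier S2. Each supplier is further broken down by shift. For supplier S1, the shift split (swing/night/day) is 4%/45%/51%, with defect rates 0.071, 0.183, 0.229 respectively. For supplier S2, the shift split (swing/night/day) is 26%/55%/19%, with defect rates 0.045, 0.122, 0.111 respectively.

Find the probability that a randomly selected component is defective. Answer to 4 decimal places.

P(D|S1) = 0.04·0.071 + 0.45·0.183 + 0.51·0.229 = 0.00284 + 0.08235 + 0.11679 = 0.20198
P(D|S2) = 0.26·0.045 + 0.55·0.122 + 0.19·0.111 = 0.0117 + 0.0671 + 0.02109 = 0.09989
By total probability over the outer partition,
P(D) = 0.85·0.20198 + 0.15·0.09989
      = 0.171683 + 0.0149835 = 0.1866665

0.1867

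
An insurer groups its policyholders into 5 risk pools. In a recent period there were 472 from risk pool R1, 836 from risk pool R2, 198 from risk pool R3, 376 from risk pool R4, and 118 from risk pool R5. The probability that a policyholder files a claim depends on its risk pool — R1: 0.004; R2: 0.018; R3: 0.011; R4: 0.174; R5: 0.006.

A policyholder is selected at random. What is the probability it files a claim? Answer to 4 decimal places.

Total: 472 + 836 + 198 + 376 + 118 = 2000.
P(R1) = 472/2000 = 0.236. P(R2) = 836/2000 = 0.418. P(R3) = 198/2000 = 0.099. P(R4) = 376/2000 = 0.188. P(R5) = 118/2000 = 0.059.
By the law of total probability,
P(C) = P(C|R1)·P(R1) + P(C|R2)·P(R2) + P(C|R3)·P(R3) + P(C|R4)·P(R4) + P(C|R5)·P(R5)
      = 0.004·0.236 + 0.018·0.418 + 0.011·0.099 + 0.174·0.188 + 0.006·0.059
      = 0.000944 + 0.007524 + 0.001089 + 0.032712 + 0.000354 = 0.042623

P(C) ≈ 0.0426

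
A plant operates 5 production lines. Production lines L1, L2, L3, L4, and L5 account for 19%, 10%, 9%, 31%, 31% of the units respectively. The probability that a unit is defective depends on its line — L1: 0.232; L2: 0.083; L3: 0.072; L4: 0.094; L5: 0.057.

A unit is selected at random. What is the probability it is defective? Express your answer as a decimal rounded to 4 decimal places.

P(D) ≈ 0.1057

Summing over the partition,
P(D) = P(D|L1)·P(L1) + P(D|L2)·P(L2) + P(D|L3)·P(L3) + P(D|L4)·P(L4) + P(D|L5)·P(L5)
      = 0.232·0.19 + 0.083·0.1 + 0.072·0.09 + 0.094·0.31 + 0.057·0.31
      = 0.04408 + 0.0083 + 0.00648 + 0.02914 + 0.01767 = 0.10567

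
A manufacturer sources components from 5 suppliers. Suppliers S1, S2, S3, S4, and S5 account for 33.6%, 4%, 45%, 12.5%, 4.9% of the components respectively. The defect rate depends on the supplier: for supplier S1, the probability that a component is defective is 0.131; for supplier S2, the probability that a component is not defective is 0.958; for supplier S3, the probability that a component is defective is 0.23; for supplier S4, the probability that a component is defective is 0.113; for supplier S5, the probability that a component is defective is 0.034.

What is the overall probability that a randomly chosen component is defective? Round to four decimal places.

P(D|S2) = 1 − 0.958 = 0.042.
Summing over the partition,
P(D) = P(D|S1)·P(S1) + P(D|S2)·P(S2) + P(D|S3)·P(S3) + P(D|S4)·P(S4) + P(D|S5)·P(S5)
      = 0.131·0.336 + 0.042·0.04 + 0.23·0.45 + 0.113·0.125 + 0.034·0.049
      = 0.044016 + 0.00168 + 0.1035 + 0.014125 + 0.001666 = 0.164987

0.1650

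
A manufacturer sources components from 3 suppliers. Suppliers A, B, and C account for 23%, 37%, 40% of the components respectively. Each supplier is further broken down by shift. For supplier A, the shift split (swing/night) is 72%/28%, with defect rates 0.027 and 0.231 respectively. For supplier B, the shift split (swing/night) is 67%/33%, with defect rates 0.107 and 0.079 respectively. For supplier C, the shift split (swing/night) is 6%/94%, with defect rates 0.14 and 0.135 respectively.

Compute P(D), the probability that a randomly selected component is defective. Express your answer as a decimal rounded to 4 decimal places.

P(D) ≈ 0.1096

P(D|A) = 0.72·0.027 + 0.28·0.231 = 0.01944 + 0.06468 = 0.08412
P(D|B) = 0.67·0.107 + 0.33·0.079 = 0.07169 + 0.02607 = 0.09776
P(D|C) = 0.06·0.14 + 0.94·0.135 = 0.0084 + 0.1269 = 0.1353
By total probability over the outer partition,
P(D) = 0.23·0.08412 + 0.37·0.09776 + 0.4·0.1353
      = 0.0193476 + 0.0361712 + 0.05412 = 0.1096388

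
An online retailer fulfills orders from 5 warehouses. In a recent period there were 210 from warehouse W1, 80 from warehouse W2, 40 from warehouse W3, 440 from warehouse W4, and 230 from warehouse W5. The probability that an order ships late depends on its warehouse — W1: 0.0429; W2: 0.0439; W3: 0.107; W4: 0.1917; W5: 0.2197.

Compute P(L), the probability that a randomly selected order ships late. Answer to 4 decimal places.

Total: 210 + 80 + 40 + 440 + 230 = 1000.
P(W1) = 210/1000 = 0.21. P(W2) = 80/1000 = 0.08. P(W3) = 40/1000 = 0.04. P(W4) = 440/1000 = 0.44. P(W5) = 230/1000 = 0.23.
Summing over the partition,
P(L) = P(L|W1)·P(W1) + P(L|W2)·P(W2) + P(L|W3)·P(W3) + P(L|W4)·P(W4) + P(L|W5)·P(W5)
      = 0.0429·0.21 + 0.0439·0.08 + 0.107·0.04 + 0.1917·0.44 + 0.2197·0.23
      = 0.009009 + 0.003512 + 0.00428 + 0.084348 + 0.050531 = 0.15168

0.1517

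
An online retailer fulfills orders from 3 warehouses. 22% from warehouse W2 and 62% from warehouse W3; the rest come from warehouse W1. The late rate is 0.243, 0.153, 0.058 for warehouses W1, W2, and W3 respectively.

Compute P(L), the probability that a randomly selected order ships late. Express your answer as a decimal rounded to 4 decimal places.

P(L) ≈ 0.1085

P(W1) = 1 − (0.22 + 0.62) = 0.16.
Using total probability over the partition,
P(L) = P(L|W1)·P(W1) + P(L|W2)·P(W2) + P(L|W3)·P(W3)
      = 0.243·0.16 + 0.153·0.22 + 0.058·0.62
      = 0.03888 + 0.03366 + 0.03596 = 0.1085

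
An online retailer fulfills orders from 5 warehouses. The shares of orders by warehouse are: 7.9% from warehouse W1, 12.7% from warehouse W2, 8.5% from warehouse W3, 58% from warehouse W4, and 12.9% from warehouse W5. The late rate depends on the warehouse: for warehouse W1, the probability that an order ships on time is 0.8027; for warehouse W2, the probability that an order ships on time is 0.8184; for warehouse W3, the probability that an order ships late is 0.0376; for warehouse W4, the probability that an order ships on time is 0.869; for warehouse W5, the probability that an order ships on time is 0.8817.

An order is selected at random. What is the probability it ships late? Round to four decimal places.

P(L|W1) = 1 − 0.8027 = 0.1973.
P(L|W2) = 1 − 0.8184 = 0.1816.
P(L|W4) = 1 − 0.869 = 0.131.
P(L|W5) = 1 − 0.8817 = 0.1183.
Using total probability over the partition,
P(L) = P(L|W1)·P(W1) + P(L|W2)·P(W2) + P(L|W3)·P(W3) + P(L|W4)·P(W4) + P(L|W5)·P(W5)
      = 0.1973·0.079 + 0.1816·0.127 + 0.0376·0.085 + 0.131·0.58 + 0.1183·0.129
      = 0.0155867 + 0.0230632 + 0.003196 + 0.07598 + 0.0152607 = 0.1330866

P(L) ≈ 0.1331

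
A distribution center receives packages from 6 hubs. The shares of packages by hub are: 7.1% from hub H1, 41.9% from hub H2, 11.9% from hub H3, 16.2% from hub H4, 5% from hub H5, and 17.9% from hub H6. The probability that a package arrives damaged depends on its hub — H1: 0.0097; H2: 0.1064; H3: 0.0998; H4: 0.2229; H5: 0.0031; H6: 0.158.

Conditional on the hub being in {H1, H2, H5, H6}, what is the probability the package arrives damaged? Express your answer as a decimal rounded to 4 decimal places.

0.1025

Let S = {H1, H2, H5, H6}.
P(S) = 0.071 + 0.419 + 0.05 + 0.179 = 0.719.
P(D ∩ S) = 0.0097·0.071 + 0.1064·0.419 + 0.0031·0.05 + 0.158·0.179 = 0.0006887 + 0.0445816 + 0.000155 + 0.028282 = 0.0737073.
P(D | S) = 0.0737073 / 0.719 = 0.102514…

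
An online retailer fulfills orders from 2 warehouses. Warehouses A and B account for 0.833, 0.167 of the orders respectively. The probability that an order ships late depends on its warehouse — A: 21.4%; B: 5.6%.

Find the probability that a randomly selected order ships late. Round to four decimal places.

P(L) = P(L|A)·P(A) + P(L|B)·P(B)
      = 0.214·0.833 + 0.056·0.167
      = 0.178262 + 0.009352 = 0.187614

P(L) ≈ 0.1876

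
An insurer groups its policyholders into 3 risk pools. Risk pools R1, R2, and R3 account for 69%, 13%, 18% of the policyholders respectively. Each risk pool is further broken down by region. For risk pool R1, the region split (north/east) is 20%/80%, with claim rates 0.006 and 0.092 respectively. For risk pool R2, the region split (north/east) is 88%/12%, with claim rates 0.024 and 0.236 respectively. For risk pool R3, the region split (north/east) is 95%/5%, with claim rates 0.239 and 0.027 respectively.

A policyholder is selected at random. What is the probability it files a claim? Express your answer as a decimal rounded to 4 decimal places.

P(C) ≈ 0.0992

P(C|R1) = 0.2·0.006 + 0.8·0.092 = 0.0012 + 0.0736 = 0.0748
P(C|R2) = 0.88·0.024 + 0.12·0.236 = 0.02112 + 0.02832 = 0.04944
P(C|R3) = 0.95·0.239 + 0.05·0.027 = 0.22705 + 0.00135 = 0.2284
By total probability over the outer partition,
P(C) = 0.69·0.0748 + 0.13·0.04944 + 0.18·0.2284
      = 0.051612 + 0.0064272 + 0.041112 = 0.0991512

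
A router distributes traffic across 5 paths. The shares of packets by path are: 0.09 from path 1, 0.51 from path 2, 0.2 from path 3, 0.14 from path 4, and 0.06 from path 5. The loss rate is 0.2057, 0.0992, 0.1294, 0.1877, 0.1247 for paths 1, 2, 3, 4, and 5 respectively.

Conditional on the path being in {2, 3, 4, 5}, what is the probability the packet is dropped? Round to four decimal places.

P(L|S) ≈ 0.1211

Let S = {2, 3, 4, 5}.
P(S) = 0.51 + 0.2 + 0.14 + 0.06 = 0.91.
P(L ∩ S) = 0.0992·0.51 + 0.1294·0.2 + 0.1877·0.14 + 0.1247·0.06 = 0.050592 + 0.02588 + 0.026278 + 0.007482 = 0.110232.
P(L | S) = 0.110232 / 0.91 = 0.121134…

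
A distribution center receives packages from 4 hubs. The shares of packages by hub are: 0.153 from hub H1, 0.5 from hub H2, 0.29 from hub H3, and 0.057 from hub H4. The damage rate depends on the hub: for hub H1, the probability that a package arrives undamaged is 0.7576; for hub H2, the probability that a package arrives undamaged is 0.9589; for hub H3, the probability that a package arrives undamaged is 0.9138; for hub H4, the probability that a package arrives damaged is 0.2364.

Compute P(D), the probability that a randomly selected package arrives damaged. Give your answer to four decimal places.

P(D|H1) = 1 − 0.7576 = 0.2424.
P(D|H2) = 1 − 0.9589 = 0.0411.
P(D|H3) = 1 − 0.9138 = 0.0862.
P(D) = P(D|H1)·P(H1) + P(D|H2)·P(H2) + P(D|H3)·P(H3) + P(D|H4)·P(H4)
      = 0.2424·0.153 + 0.0411·0.5 + 0.0862·0.29 + 0.2364·0.057
      = 0.0370872 + 0.02055 + 0.024998 + 0.0134748 = 0.09611

0.0961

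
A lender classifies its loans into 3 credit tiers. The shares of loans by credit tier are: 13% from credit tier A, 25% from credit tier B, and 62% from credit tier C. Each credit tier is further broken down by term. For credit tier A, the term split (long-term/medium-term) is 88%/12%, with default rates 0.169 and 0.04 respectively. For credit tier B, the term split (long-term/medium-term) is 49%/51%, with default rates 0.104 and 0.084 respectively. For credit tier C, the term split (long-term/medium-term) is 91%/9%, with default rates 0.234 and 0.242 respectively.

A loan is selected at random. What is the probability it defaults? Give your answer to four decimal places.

P(D|A) = 0.88·0.169 + 0.12·0.04 = 0.14872 + 0.0048 = 0.15352
P(D|B) = 0.49·0.104 + 0.51·0.084 = 0.05096 + 0.04284 = 0.0938
P(D|C) = 0.91·0.234 + 0.09·0.242 = 0.21294 + 0.02178 = 0.23472
By total probability over the outer partition,
P(D) = 0.13·0.15352 + 0.25·0.0938 + 0.62·0.23472
      = 0.0199576 + 0.02345 + 0.1455264 = 0.188934

P(D) ≈ 0.1889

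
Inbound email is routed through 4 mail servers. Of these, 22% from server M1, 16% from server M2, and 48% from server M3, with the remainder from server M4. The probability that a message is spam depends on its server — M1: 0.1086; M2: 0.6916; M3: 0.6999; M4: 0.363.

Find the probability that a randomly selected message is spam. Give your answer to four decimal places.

P(M4) = 1 − (0.22 + 0.16 + 0.48) = 0.14.
P(S) = P(S|M1)·P(M1) + P(S|M2)·P(M2) + P(S|M3)·P(M3) + P(S|M4)·P(M4)
      = 0.1086·0.22 + 0.6916·0.16 + 0.6999·0.48 + 0.363·0.14
      = 0.023892 + 0.110656 + 0.335952 + 0.05082 = 0.52132

0.5213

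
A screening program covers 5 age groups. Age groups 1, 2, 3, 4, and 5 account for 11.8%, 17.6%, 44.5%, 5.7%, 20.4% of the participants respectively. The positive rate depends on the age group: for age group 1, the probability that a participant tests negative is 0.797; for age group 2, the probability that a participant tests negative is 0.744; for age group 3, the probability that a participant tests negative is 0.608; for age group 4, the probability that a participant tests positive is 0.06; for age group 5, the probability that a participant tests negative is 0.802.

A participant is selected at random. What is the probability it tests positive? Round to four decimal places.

P(T|1) = 1 − 0.797 = 0.203.
P(T|2) = 1 − 0.744 = 0.256.
P(T|3) = 1 − 0.608 = 0.392.
P(T|5) = 1 − 0.802 = 0.198.
P(T) = P(T|1)·P(1) + P(T|2)·P(2) + P(T|3)·P(3) + P(T|4)·P(4) + P(T|5)·P(5)
      = 0.203·0.118 + 0.256·0.176 + 0.392·0.445 + 0.06·0.057 + 0.198·0.204
      = 0.023954 + 0.045056 + 0.17444 + 0.00342 + 0.040392 = 0.287262

P(T) ≈ 0.2873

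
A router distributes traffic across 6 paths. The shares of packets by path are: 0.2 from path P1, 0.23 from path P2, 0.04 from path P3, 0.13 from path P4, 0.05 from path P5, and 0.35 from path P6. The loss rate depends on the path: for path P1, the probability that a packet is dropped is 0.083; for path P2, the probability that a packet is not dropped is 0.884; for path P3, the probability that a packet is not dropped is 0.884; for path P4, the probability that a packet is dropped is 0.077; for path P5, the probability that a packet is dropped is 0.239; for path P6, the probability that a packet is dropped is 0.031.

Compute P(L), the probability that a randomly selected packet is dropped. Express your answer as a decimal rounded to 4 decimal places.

P(L|P2) = 1 − 0.884 = 0.116.
P(L|P3) = 1 − 0.884 = 0.116.
P(L) = P(L|P1)·P(P1) + P(L|P2)·P(P2) + P(L|P3)·P(P3) + P(L|P4)·P(P4) + P(L|P5)·P(P5) + P(L|P6)·P(P6)
      = 0.083·0.2 + 0.116·0.23 + 0.116·0.04 + 0.077·0.13 + 0.239·0.05 + 0.031·0.35
      = 0.0166 + 0.02668 + 0.00464 + 0.01001 + 0.01195 + 0.01085 = 0.08073

0.0807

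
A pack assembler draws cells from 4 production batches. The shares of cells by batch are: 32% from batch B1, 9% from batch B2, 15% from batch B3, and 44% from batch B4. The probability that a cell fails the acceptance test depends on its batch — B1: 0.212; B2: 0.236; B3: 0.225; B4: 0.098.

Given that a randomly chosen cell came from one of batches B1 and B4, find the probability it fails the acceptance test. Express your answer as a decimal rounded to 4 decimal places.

0.1460

Let S = {B1, B4}.
P(S) = 0.32 + 0.44 = 0.76.
P(F ∩ S) = 0.212·0.32 + 0.098·0.44 = 0.06784 + 0.04312 = 0.11096.
P(F | S) = 0.11096 / 0.76 = 0.146000…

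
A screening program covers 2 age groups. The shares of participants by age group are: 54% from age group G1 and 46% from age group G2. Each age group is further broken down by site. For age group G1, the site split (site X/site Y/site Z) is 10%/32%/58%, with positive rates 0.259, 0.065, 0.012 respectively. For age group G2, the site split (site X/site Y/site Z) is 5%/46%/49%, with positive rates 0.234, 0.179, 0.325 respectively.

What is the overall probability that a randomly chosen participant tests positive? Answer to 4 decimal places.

P(T|G1) = 0.1·0.259 + 0.32·0.065 + 0.58·0.012 = 0.0259 + 0.0208 + 0.00696 = 0.05366
P(T|G2) = 0.05·0.234 + 0.46·0.179 + 0.49·0.325 = 0.0117 + 0.08234 + 0.15925 = 0.25329
Then overall,
P(T) = 0.54·0.05366 + 0.46·0.25329
      = 0.0289764 + 0.1165134 = 0.1454898

P(T) ≈ 0.1455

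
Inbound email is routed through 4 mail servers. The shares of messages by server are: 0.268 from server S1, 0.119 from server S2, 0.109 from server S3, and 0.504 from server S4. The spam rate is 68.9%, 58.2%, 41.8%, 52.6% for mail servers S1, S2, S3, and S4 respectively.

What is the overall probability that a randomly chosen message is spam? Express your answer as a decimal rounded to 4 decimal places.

P(S) = P(S|S1)·P(S1) + P(S|S2)·P(S2) + P(S|S3)·P(S3) + P(S|S4)·P(S4)
      = 0.689·0.268 + 0.582·0.119 + 0.418·0.109 + 0.526·0.504
      = 0.184652 + 0.069258 + 0.045562 + 0.265104 = 0.564576

P(S) ≈ 0.5646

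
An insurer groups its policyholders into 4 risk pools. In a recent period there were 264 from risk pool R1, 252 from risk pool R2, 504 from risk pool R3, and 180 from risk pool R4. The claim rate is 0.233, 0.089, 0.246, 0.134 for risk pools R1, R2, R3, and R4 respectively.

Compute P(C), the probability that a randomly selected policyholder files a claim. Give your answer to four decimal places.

Total: 264 + 252 + 504 + 180 = 1200.
P(R1) = 264/1200 = 0.22. P(R2) = 252/1200 = 0.21. P(R3) = 504/1200 = 0.42. P(R4) = 180/1200 = 0.15.
Using total probability over the partition,
P(C) = P(C|R1)·P(R1) + P(C|R2)·P(R2) + P(C|R3)·P(R3) + P(C|R4)·P(R4)
      = 0.233·0.22 + 0.089·0.21 + 0.246·0.42 + 0.134·0.15
      = 0.05126 + 0.01869 + 0.10332 + 0.0201 = 0.19337

P(C) ≈ 0.1934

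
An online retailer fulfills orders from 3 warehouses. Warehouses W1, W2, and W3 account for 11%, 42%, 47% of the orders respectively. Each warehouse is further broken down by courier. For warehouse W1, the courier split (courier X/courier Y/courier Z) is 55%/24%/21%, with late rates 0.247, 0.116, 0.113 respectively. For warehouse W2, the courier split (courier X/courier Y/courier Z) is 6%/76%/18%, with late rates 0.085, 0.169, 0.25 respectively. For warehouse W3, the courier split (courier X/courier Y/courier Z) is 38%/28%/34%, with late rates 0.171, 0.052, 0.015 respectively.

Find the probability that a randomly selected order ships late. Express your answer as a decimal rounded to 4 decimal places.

0.1354

P(L|W1) = 0.55·0.247 + 0.24·0.116 + 0.21·0.113 = 0.13585 + 0.02784 + 0.02373 = 0.18742
P(L|W2) = 0.06·0.085 + 0.76·0.169 + 0.18·0.25 = 0.0051 + 0.12844 + 0.045 = 0.17854
P(L|W3) = 0.38·0.171 + 0.28·0.052 + 0.34·0.015 = 0.06498 + 0.01456 + 0.0051 = 0.08464
Then overall,
P(L) = 0.11·0.18742 + 0.42·0.17854 + 0.47·0.08464
      = 0.0206162 + 0.0749868 + 0.0397808 = 0.1353838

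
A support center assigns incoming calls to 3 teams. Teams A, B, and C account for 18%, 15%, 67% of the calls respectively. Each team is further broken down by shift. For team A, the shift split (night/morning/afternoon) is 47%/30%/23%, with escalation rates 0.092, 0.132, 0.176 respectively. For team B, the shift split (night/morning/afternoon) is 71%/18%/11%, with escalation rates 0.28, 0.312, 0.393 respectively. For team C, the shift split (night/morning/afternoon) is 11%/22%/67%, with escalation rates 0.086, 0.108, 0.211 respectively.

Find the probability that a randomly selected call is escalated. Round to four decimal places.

0.1839

P(E|A) = 0.47·0.092 + 0.3·0.132 + 0.23·0.176 = 0.04324 + 0.0396 + 0.04048 = 0.12332
P(E|B) = 0.71·0.28 + 0.18·0.312 + 0.11·0.393 = 0.1988 + 0.05616 + 0.04323 = 0.29819
P(E|C) = 0.11·0.086 + 0.22·0.108 + 0.67·0.211 = 0.00946 + 0.02376 + 0.14137 = 0.17459
By total probability over the outer partition,
P(E) = 0.18·0.12332 + 0.15·0.29819 + 0.67·0.17459
      = 0.0221976 + 0.0447285 + 0.1169753 = 0.1839014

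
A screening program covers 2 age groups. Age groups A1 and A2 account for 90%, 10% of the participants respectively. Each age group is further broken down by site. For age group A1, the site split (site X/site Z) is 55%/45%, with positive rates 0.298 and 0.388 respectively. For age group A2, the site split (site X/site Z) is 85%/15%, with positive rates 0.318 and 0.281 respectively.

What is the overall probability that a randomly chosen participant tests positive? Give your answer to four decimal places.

P(T|A1) = 0.55·0.298 + 0.45·0.388 = 0.1639 + 0.1746 = 0.3385
P(T|A2) = 0.85·0.318 + 0.15·0.281 = 0.2703 + 0.04215 = 0.31245
Then overall,
P(T) = 0.9·0.3385 + 0.1·0.31245
      = 0.30465 + 0.031245 = 0.335895

P(T) ≈ 0.3359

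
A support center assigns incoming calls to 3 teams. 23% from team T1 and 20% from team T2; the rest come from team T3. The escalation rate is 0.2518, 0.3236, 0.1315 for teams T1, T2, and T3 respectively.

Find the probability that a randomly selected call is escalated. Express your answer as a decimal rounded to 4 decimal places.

0.1976

P(T3) = 1 − (0.23 + 0.2) = 0.57.
Summing over the partition,
P(E) = P(E|T1)·P(T1) + P(E|T2)·P(T2) + P(E|T3)·P(T3)
      = 0.2518·0.23 + 0.3236·0.2 + 0.1315·0.57
      = 0.057914 + 0.06472 + 0.074955 = 0.197589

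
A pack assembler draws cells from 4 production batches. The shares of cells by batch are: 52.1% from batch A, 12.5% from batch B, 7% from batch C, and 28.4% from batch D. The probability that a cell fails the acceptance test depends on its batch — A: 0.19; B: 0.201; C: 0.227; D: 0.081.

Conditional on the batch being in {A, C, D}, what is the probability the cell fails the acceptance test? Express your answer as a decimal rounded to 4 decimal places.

0.1576

Let S = {A, C, D}.
P(S) = 0.521 + 0.07 + 0.284 = 0.875.
P(F ∩ S) = 0.19·0.521 + 0.227·0.07 + 0.081·0.284 = 0.09899 + 0.01589 + 0.023004 = 0.137884.
P(F | S) = 0.137884 / 0.875 = 0.157582…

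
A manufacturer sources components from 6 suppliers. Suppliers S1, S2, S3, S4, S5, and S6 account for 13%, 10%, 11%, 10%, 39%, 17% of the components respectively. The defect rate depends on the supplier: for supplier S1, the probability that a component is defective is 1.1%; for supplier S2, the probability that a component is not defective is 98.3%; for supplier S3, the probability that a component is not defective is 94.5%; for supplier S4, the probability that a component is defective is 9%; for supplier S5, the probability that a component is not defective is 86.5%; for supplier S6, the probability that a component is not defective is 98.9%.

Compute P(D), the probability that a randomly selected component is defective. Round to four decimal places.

P(D|S2) = 1 − 0.983 = 0.017.
P(D|S3) = 1 − 0.945 = 0.055.
P(D|S5) = 1 − 0.865 = 0.135.
P(D|S6) = 1 − 0.989 = 0.011.
By the law of total probability,
P(D) = P(D|S1)·P(S1) + P(D|S2)·P(S2) + P(D|S3)·P(S3) + P(D|S4)·P(S4) + P(D|S5)·P(S5) + P(D|S6)·P(S6)
      = 0.011·0.13 + 0.017·0.1 + 0.055·0.11 + 0.09·0.1 + 0.135·0.39 + 0.011·0.17
      = 0.00143 + 0.0017 + 0.00605 + 0.009 + 0.05265 + 0.00187 = 0.0727

P(D) ≈ 0.0727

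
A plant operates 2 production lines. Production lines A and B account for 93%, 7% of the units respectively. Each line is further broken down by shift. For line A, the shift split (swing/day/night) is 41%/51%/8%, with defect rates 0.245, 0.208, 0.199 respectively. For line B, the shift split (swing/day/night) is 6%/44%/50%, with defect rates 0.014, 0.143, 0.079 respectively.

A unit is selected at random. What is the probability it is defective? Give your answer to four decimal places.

P(D) ≈ 0.2141

P(D|A) = 0.41·0.245 + 0.51·0.208 + 0.08·0.199 = 0.10045 + 0.10608 + 0.01592 = 0.22245
P(D|B) = 0.06·0.014 + 0.44·0.143 + 0.5·0.079 = 0.00084 + 0.06292 + 0.0395 = 0.10326
By total probability over the outer partition,
P(D) = 0.93·0.22245 + 0.07·0.10326
      = 0.2068785 + 0.0072282 = 0.2141067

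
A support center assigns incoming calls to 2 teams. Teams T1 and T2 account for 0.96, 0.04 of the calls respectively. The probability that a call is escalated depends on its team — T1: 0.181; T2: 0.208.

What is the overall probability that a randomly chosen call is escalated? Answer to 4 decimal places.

0.1821

P(E) = P(E|T1)·P(T1) + P(E|T2)·P(T2)
      = 0.181·0.96 + 0.208·0.04
      = 0.17376 + 0.00832 = 0.18208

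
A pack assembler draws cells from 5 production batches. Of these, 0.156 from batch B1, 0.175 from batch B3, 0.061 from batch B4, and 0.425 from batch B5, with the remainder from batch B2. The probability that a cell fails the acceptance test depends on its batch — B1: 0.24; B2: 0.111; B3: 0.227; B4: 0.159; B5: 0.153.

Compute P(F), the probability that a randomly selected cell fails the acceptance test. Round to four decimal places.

P(B2) = 1 − (0.156 + 0.175 + 0.061 + 0.425) = 0.183.
Summing over the partition,
P(F) = P(F|B1)·P(B1) + P(F|B2)·P(B2) + P(F|B3)·P(B3) + P(F|B4)·P(B4) + P(F|B5)·P(B5)
      = 0.24·0.156 + 0.111·0.183 + 0.227·0.175 + 0.159·0.061 + 0.153·0.425
      = 0.03744 + 0.020313 + 0.039725 + 0.009699 + 0.065025 = 0.172202

P(F) ≈ 0.1722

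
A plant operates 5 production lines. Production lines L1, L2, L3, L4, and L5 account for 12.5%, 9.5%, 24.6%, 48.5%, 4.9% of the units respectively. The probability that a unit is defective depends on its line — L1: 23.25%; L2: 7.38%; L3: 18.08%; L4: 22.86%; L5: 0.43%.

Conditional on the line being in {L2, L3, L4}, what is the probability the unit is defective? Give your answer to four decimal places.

Let S = {L2, L3, L4}.
P(S) = 0.095 + 0.246 + 0.485 = 0.826.
P(D ∩ S) = 0.0738·0.095 + 0.1808·0.246 + 0.2286·0.485 = 0.007011 + 0.0444768 + 0.110871 = 0.1623588.
P(D | S) = 0.1623588 / 0.826 = 0.196560…

P(D|S) ≈ 0.1966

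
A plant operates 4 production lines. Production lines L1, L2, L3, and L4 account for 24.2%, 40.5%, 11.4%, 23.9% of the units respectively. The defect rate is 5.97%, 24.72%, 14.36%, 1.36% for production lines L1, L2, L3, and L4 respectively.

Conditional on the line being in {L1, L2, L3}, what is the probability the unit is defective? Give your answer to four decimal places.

0.1721

Let S = {L1, L2, L3}.
P(S) = 0.242 + 0.405 + 0.114 = 0.761.
P(D ∩ S) = 0.0597·0.242 + 0.2472·0.405 + 0.1436·0.114 = 0.0144474 + 0.100116 + 0.0163704 = 0.1309338.
P(D | S) = 0.1309338 / 0.761 = 0.172055…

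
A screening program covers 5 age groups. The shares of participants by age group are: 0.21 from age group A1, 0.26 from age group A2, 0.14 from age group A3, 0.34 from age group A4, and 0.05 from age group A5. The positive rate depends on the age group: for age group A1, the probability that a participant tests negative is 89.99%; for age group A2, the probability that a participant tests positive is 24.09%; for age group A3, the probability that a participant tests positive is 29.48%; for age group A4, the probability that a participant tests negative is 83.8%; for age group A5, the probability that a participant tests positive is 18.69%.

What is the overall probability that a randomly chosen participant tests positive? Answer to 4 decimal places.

P(T) ≈ 0.1894

P(T|A1) = 1 − 0.8999 = 0.1001.
P(T|A4) = 1 − 0.838 = 0.162.
By the law of total probability,
P(T) = P(T|A1)·P(A1) + P(T|A2)·P(A2) + P(T|A3)·P(A3) + P(T|A4)·P(A4) + P(T|A5)·P(A5)
      = 0.1001·0.21 + 0.2409·0.26 + 0.2948·0.14 + 0.162·0.34 + 0.1869·0.05
      = 0.021021 + 0.062634 + 0.041272 + 0.05508 + 0.009345 = 0.189352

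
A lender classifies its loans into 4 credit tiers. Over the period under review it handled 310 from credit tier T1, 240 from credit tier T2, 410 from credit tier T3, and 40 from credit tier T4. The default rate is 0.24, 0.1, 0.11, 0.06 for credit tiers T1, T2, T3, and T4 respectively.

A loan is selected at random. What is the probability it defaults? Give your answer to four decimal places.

Total: 310 + 240 + 410 + 40 = 1000.
P(T1) = 310/1000 = 0.31. P(T2) = 240/1000 = 0.24. P(T3) = 410/1000 = 0.41. P(T4) = 40/1000 = 0.04.
Using total probability over the partition,
P(D) = P(D|T1)·P(T1) + P(D|T2)·P(T2) + P(D|T3)·P(T3) + P(D|T4)·P(T4)
      = 0.24·0.31 + 0.1·0.24 + 0.11·0.41 + 0.06·0.04
      = 0.0744 + 0.024 + 0.0451 + 0.0024 = 0.1459

0.1459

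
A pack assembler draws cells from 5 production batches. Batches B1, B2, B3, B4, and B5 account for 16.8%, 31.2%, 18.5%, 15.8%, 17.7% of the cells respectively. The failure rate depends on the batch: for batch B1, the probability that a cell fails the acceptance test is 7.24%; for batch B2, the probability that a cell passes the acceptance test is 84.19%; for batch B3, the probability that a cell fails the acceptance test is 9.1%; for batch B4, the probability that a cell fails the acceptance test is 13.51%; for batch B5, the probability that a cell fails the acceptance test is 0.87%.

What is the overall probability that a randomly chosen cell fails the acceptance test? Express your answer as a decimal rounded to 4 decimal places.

P(F|B2) = 1 − 0.8419 = 0.1581.
P(F) = P(F|B1)·P(B1) + P(F|B2)·P(B2) + P(F|B3)·P(B3) + P(F|B4)·P(B4) + P(F|B5)·P(B5)
      = 0.0724·0.168 + 0.1581·0.312 + 0.091·0.185 + 0.1351·0.158 + 0.0087·0.177
      = 0.0121632 + 0.0493272 + 0.016835 + 0.0213458 + 0.0015399 = 0.1012111

0.1012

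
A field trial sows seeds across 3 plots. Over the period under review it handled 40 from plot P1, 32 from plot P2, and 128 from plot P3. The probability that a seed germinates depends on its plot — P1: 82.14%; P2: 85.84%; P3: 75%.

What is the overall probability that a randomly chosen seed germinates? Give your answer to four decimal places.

0.7816

Total: 40 + 32 + 128 = 200.
P(P1) = 40/200 = 0.2. P(P2) = 32/200 = 0.16. P(P3) = 128/200 = 0.64.
Summing over the partition,
P(G) = P(G|P1)·P(P1) + P(G|P2)·P(P2) + P(G|P3)·P(P3)
      = 0.8214·0.2 + 0.8584·0.16 + 0.75·0.64
      = 0.16428 + 0.137344 + 0.48 = 0.781624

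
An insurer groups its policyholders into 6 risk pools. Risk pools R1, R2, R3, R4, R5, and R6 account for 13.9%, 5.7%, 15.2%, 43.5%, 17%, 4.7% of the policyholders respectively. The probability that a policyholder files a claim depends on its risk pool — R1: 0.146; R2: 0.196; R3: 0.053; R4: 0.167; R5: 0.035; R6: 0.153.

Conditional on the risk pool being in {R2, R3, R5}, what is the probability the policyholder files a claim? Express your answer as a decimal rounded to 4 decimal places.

Let S = {R2, R3, R5}.
P(S) = 0.057 + 0.152 + 0.17 = 0.379.
P(C ∩ S) = 0.196·0.057 + 0.053·0.152 + 0.035·0.17 = 0.011172 + 0.008056 + 0.00595 = 0.025178.
P(C | S) = 0.025178 / 0.379 = 0.066433…

0.0664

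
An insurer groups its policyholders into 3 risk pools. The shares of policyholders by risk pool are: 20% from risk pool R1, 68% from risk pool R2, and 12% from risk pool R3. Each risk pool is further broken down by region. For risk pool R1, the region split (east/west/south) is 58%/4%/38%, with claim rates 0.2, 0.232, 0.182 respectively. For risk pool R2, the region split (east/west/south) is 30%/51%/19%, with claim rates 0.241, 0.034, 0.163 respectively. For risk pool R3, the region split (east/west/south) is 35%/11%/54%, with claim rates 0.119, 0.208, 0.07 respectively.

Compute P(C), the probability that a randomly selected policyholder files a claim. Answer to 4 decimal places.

P(C|R1) = 0.58·0.2 + 0.04·0.232 + 0.38·0.182 = 0.116 + 0.00928 + 0.06916 = 0.19444
P(C|R2) = 0.3·0.241 + 0.51·0.034 + 0.19·0.163 = 0.0723 + 0.01734 + 0.03097 = 0.12061
P(C|R3) = 0.35·0.119 + 0.11·0.208 + 0.54·0.07 = 0.04165 + 0.02288 + 0.0378 = 0.10233
Then overall,
P(C) = 0.2·0.19444 + 0.68·0.12061 + 0.12·0.10233
      = 0.038888 + 0.0820148 + 0.0122796 = 0.1331824

0.1332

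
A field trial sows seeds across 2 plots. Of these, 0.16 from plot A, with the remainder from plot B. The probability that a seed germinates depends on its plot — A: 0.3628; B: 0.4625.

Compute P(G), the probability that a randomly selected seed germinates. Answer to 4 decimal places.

0.4465

P(B) = 1 − (0.16) = 0.84.
Summing over the partition,
P(G) = P(G|A)·P(A) + P(G|B)·P(B)
      = 0.3628·0.16 + 0.4625·0.84
      = 0.058048 + 0.3885 = 0.446548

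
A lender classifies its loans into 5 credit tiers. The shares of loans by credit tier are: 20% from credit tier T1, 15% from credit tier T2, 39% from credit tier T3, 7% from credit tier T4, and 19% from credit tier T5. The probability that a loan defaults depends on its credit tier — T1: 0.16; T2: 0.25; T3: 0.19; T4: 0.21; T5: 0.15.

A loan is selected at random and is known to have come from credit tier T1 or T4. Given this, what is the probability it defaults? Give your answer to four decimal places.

0.1730

Let S = {T1, T4}.
P(S) = 0.2 + 0.07 = 0.27.
P(D ∩ S) = 0.16·0.2 + 0.21·0.07 = 0.032 + 0.0147 = 0.0467.
P(D | S) = 0.0467 / 0.27 = 0.172963…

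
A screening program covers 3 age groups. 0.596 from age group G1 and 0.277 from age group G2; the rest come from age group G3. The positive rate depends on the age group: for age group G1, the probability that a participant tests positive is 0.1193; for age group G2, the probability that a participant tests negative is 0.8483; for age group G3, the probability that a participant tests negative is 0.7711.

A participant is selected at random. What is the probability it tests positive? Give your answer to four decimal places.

P(G3) = 1 − (0.596 + 0.277) = 0.127.
P(T|G2) = 1 − 0.8483 = 0.1517.
P(T|G3) = 1 − 0.7711 = 0.2289.
P(T) = P(T|G1)·P(G1) + P(T|G2)·P(G2) + P(T|G3)·P(G3)
      = 0.1193·0.596 + 0.1517·0.277 + 0.2289·0.127
      = 0.0711028 + 0.0420209 + 0.0290703 = 0.142194

P(T) ≈ 0.1422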